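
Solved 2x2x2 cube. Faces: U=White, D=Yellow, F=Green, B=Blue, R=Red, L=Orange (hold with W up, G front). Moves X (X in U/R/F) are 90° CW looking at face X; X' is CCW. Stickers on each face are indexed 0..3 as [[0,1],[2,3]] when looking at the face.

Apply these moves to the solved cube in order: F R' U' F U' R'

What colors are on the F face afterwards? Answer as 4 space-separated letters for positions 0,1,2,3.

After move 1 (F): F=GGGG U=WWOO R=WRWR D=RRYY L=OYOY
After move 2 (R'): R=RRWW U=WBOB F=GWGO D=RGYG B=YBRB
After move 3 (U'): U=BBWO F=OYGO R=GWWW B=RRRB L=YBOY
After move 4 (F): F=GOOY U=BBYB R=WWOW D=WGYG L=YROG
After move 5 (U'): U=BBBY F=YROY R=GOOW B=WWRB L=RROG
After move 6 (R'): R=OWGO U=BRBW F=YBOY D=WRYY B=GWGB
Query: F face = YBOY

Answer: Y B O Y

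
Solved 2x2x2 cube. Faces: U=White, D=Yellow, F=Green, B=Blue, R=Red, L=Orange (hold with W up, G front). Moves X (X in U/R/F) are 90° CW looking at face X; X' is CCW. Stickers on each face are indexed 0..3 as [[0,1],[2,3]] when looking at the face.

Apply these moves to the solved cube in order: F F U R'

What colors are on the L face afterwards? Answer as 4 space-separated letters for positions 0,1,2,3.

Answer: G G O R

Derivation:
After move 1 (F): F=GGGG U=WWOO R=WRWR D=RRYY L=OYOY
After move 2 (F): F=GGGG U=WWYY R=OROR D=WWYY L=OROR
After move 3 (U): U=YWYW F=ORGG R=BBOR B=ORBB L=GGOR
After move 4 (R'): R=BRBO U=YBYO F=OWGW D=WRYG B=YRWB
Query: L face = GGOR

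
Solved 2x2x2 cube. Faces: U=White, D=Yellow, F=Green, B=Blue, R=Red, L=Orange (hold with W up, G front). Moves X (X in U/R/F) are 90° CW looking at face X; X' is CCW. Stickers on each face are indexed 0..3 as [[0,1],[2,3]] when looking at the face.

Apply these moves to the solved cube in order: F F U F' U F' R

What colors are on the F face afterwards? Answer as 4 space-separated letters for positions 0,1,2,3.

After move 1 (F): F=GGGG U=WWOO R=WRWR D=RRYY L=OYOY
After move 2 (F): F=GGGG U=WWYY R=OROR D=WWYY L=OROR
After move 3 (U): U=YWYW F=ORGG R=BBOR B=ORBB L=GGOR
After move 4 (F'): F=RGOG U=YWBO R=WBWR D=GRYY L=GWOY
After move 5 (U): U=BYOW F=WBOG R=ORWR B=GWBB L=RGOY
After move 6 (F'): F=BGWO U=BYOW R=RRGR D=GYYY L=RWOO
After move 7 (R): R=GRRR U=BGOO F=BYWY D=GBYG B=WWYB
Query: F face = BYWY

Answer: B Y W Y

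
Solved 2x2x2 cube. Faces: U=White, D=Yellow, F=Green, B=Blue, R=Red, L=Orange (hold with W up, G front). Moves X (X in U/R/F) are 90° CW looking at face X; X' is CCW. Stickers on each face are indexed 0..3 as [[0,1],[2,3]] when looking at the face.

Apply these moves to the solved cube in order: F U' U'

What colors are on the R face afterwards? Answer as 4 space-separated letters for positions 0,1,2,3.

After move 1 (F): F=GGGG U=WWOO R=WRWR D=RRYY L=OYOY
After move 2 (U'): U=WOWO F=OYGG R=GGWR B=WRBB L=BBOY
After move 3 (U'): U=OOWW F=BBGG R=OYWR B=GGBB L=WROY
Query: R face = OYWR

Answer: O Y W R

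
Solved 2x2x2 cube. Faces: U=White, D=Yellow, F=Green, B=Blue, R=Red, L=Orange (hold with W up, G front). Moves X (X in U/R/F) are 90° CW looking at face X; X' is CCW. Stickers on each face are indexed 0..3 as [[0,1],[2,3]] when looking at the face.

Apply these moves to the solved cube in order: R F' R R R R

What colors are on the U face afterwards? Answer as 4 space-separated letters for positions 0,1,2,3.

After move 1 (R): R=RRRR U=WGWG F=GYGY D=YBYB B=WBWB
After move 2 (F'): F=YYGG U=WGRR R=BRYR D=OOYB L=OGOW
After move 3 (R): R=YBRR U=WYRG F=YOGB D=OWYW B=RBGB
After move 4 (R): R=RYRB U=WORB F=YWGW D=OGYR B=GBYB
After move 5 (R): R=RRBY U=WWRW F=YGGR D=OYYG B=BBOB
After move 6 (R): R=BRYR U=WGRR F=YYGG D=OOYB B=WBWB
Query: U face = WGRR

Answer: W G R R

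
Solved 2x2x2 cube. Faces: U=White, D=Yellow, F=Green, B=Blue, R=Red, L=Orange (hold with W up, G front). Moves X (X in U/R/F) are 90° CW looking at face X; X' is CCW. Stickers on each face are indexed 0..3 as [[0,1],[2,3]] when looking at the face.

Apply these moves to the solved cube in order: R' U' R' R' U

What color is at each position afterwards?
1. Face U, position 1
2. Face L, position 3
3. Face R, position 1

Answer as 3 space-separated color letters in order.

Answer: B O R

Derivation:
After move 1 (R'): R=RRRR U=WBWB F=GWGW D=YGYG B=YBYB
After move 2 (U'): U=BBWW F=OOGW R=GWRR B=RRYB L=YBOO
After move 3 (R'): R=WRGR U=BYWR F=OBGW D=YOYW B=GRGB
After move 4 (R'): R=RRWG U=BGWG F=OYGR D=YBYW B=WROB
After move 5 (U): U=WBGG F=RRGR R=WRWG B=YBOB L=OYOO
Query 1: U[1] = B
Query 2: L[3] = O
Query 3: R[1] = R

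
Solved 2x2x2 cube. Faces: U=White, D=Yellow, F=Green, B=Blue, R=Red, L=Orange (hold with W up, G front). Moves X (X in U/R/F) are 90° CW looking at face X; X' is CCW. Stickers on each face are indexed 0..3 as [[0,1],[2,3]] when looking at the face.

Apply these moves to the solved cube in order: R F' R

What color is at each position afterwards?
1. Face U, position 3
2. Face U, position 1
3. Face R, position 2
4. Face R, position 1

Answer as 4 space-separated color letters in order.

Answer: G Y R B

Derivation:
After move 1 (R): R=RRRR U=WGWG F=GYGY D=YBYB B=WBWB
After move 2 (F'): F=YYGG U=WGRR R=BRYR D=OOYB L=OGOW
After move 3 (R): R=YBRR U=WYRG F=YOGB D=OWYW B=RBGB
Query 1: U[3] = G
Query 2: U[1] = Y
Query 3: R[2] = R
Query 4: R[1] = B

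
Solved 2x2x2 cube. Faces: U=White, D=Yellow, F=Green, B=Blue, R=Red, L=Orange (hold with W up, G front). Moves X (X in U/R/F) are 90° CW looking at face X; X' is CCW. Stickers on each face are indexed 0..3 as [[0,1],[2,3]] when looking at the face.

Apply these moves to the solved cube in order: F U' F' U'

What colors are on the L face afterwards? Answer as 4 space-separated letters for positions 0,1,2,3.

Answer: W R O W

Derivation:
After move 1 (F): F=GGGG U=WWOO R=WRWR D=RRYY L=OYOY
After move 2 (U'): U=WOWO F=OYGG R=GGWR B=WRBB L=BBOY
After move 3 (F'): F=YGOG U=WOGW R=RGRR D=BYYY L=BOOW
After move 4 (U'): U=OWWG F=BOOG R=YGRR B=RGBB L=WROW
Query: L face = WROW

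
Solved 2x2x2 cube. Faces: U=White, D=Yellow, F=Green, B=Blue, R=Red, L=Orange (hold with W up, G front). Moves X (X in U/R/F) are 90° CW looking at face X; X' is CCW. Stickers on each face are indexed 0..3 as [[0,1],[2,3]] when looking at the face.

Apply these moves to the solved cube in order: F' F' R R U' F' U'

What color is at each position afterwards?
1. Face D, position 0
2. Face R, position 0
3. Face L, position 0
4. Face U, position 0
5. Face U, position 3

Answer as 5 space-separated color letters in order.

After move 1 (F'): F=GGGG U=WWRR R=YRYR D=OOYY L=OWOW
After move 2 (F'): F=GGGG U=WWYY R=OROR D=WWYY L=OROR
After move 3 (R): R=OORR U=WGYG F=GWGY D=WBYB B=YBWB
After move 4 (R): R=RORO U=WWYY F=GBGB D=WWYY B=GBGB
After move 5 (U'): U=WYWY F=ORGB R=GBRO B=ROGB L=GBOR
After move 6 (F'): F=RBOG U=WYGR R=WBWO D=BRYY L=GYOW
After move 7 (U'): U=YRWG F=GYOG R=RBWO B=WBGB L=ROOW
Query 1: D[0] = B
Query 2: R[0] = R
Query 3: L[0] = R
Query 4: U[0] = Y
Query 5: U[3] = G

Answer: B R R Y G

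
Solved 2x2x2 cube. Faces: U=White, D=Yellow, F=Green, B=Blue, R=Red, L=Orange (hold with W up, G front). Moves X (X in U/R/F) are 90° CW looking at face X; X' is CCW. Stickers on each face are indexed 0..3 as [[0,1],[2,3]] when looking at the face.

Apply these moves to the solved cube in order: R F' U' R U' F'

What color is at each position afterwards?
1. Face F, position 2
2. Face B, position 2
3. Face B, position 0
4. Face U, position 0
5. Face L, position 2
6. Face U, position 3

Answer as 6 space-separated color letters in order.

Answer: W R Y G O R

Derivation:
After move 1 (R): R=RRRR U=WGWG F=GYGY D=YBYB B=WBWB
After move 2 (F'): F=YYGG U=WGRR R=BRYR D=OOYB L=OGOW
After move 3 (U'): U=GRWR F=OGGG R=YYYR B=BRWB L=WBOW
After move 4 (R): R=YYRY U=GGWG F=OOGB D=OWYB B=RRRB
After move 5 (U'): U=GGGW F=WBGB R=OORY B=YYRB L=RROW
After move 6 (F'): F=BBWG U=GGOR R=WOOY D=RWYB L=RWOG
Query 1: F[2] = W
Query 2: B[2] = R
Query 3: B[0] = Y
Query 4: U[0] = G
Query 5: L[2] = O
Query 6: U[3] = R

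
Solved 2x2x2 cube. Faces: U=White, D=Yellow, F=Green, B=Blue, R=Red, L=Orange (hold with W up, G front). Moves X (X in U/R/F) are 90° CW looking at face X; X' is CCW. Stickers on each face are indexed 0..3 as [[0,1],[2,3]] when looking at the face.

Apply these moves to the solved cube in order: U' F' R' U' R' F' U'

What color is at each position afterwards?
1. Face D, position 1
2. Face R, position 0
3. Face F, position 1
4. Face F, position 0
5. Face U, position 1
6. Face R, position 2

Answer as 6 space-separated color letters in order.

After move 1 (U'): U=WWWW F=OOGG R=GGRR B=RRBB L=BBOO
After move 2 (F'): F=OGOG U=WWGR R=YGYR D=BOYY L=BWOW
After move 3 (R'): R=GRYY U=WBGR F=OWOR D=BGYG B=YROB
After move 4 (U'): U=BRWG F=BWOR R=OWYY B=GROB L=YROW
After move 5 (R'): R=WYOY U=BOWG F=BROG D=BWYR B=GRGB
After move 6 (F'): F=RGBO U=BOWO R=WYBY D=RWYR L=YGOW
After move 7 (U'): U=OOBW F=YGBO R=RGBY B=WYGB L=GROW
Query 1: D[1] = W
Query 2: R[0] = R
Query 3: F[1] = G
Query 4: F[0] = Y
Query 5: U[1] = O
Query 6: R[2] = B

Answer: W R G Y O B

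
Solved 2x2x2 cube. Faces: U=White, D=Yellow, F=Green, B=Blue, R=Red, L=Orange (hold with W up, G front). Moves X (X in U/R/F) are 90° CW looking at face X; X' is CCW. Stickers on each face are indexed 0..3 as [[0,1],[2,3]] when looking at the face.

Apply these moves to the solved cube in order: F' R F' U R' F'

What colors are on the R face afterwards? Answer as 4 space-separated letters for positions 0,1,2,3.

Answer: Y R W O

Derivation:
After move 1 (F'): F=GGGG U=WWRR R=YRYR D=OOYY L=OWOW
After move 2 (R): R=YYRR U=WGRG F=GOGY D=OBYB B=RBWB
After move 3 (F'): F=OYGG U=WGYR R=BYOR D=WWYB L=OGOR
After move 4 (U): U=YWRG F=BYGG R=RBOR B=OGWB L=OYOR
After move 5 (R'): R=BRRO U=YWRO F=BWGG D=WYYG B=BGWB
After move 6 (F'): F=WGBG U=YWBR R=YRWO D=YRYG L=OOOR
Query: R face = YRWO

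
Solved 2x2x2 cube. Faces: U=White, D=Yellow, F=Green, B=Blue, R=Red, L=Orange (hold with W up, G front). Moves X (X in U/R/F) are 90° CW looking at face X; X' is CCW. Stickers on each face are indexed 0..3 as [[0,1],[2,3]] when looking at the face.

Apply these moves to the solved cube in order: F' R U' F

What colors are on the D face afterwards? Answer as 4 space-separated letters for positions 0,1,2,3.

Answer: R G Y B

Derivation:
After move 1 (F'): F=GGGG U=WWRR R=YRYR D=OOYY L=OWOW
After move 2 (R): R=YYRR U=WGRG F=GOGY D=OBYB B=RBWB
After move 3 (U'): U=GGWR F=OWGY R=GORR B=YYWB L=RBOW
After move 4 (F): F=GOYW U=GGWB R=WORR D=RGYB L=ROOB
Query: D face = RGYB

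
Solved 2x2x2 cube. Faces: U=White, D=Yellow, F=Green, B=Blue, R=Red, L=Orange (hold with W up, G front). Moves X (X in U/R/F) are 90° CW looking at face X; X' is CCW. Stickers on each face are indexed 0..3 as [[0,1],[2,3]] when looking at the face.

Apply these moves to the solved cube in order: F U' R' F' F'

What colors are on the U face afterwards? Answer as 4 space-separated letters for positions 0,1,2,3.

Answer: W B Y R

Derivation:
After move 1 (F): F=GGGG U=WWOO R=WRWR D=RRYY L=OYOY
After move 2 (U'): U=WOWO F=OYGG R=GGWR B=WRBB L=BBOY
After move 3 (R'): R=GRGW U=WBWW F=OOGO D=RYYG B=YRRB
After move 4 (F'): F=OOOG U=WBGG R=YRRW D=BYYG L=BWOW
After move 5 (F'): F=OGOO U=WBYR R=YRBW D=WWYG L=BGOG
Query: U face = WBYR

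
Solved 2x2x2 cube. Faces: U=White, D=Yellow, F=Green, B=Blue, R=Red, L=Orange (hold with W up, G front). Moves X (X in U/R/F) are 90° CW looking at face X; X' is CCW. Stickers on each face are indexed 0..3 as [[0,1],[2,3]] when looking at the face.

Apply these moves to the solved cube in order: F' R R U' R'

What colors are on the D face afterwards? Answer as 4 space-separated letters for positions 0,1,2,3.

After move 1 (F'): F=GGGG U=WWRR R=YRYR D=OOYY L=OWOW
After move 2 (R): R=YYRR U=WGRG F=GOGY D=OBYB B=RBWB
After move 3 (R): R=RYRY U=WORY F=GBGB D=OWYR B=GBGB
After move 4 (U'): U=OYWR F=OWGB R=GBRY B=RYGB L=GBOW
After move 5 (R'): R=BYGR U=OGWR F=OYGR D=OWYB B=RYWB
Query: D face = OWYB

Answer: O W Y B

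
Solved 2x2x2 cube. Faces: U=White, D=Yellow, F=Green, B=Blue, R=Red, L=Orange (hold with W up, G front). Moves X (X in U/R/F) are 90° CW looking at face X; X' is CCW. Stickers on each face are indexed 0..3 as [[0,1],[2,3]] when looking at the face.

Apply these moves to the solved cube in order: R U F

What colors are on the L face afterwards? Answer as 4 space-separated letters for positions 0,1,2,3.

Answer: G Y O B

Derivation:
After move 1 (R): R=RRRR U=WGWG F=GYGY D=YBYB B=WBWB
After move 2 (U): U=WWGG F=RRGY R=WBRR B=OOWB L=GYOO
After move 3 (F): F=GRYR U=WWOY R=GBGR D=RWYB L=GYOB
Query: L face = GYOB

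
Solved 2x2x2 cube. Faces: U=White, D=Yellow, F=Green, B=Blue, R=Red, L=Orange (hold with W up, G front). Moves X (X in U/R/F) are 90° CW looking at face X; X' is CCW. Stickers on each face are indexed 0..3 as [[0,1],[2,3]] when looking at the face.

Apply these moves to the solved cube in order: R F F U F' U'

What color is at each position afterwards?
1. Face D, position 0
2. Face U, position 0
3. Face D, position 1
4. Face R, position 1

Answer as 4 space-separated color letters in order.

After move 1 (R): R=RRRR U=WGWG F=GYGY D=YBYB B=WBWB
After move 2 (F): F=GGYY U=WGOO R=WRGR D=RRYB L=OYOB
After move 3 (F): F=YGYG U=WGBY R=OROR D=GWYB L=OROR
After move 4 (U): U=BWYG F=ORYG R=WBOR B=ORWB L=YGOR
After move 5 (F'): F=RGOY U=BWWO R=WBGR D=GRYB L=YGOY
After move 6 (U'): U=WOBW F=YGOY R=RGGR B=WBWB L=OROY
Query 1: D[0] = G
Query 2: U[0] = W
Query 3: D[1] = R
Query 4: R[1] = G

Answer: G W R G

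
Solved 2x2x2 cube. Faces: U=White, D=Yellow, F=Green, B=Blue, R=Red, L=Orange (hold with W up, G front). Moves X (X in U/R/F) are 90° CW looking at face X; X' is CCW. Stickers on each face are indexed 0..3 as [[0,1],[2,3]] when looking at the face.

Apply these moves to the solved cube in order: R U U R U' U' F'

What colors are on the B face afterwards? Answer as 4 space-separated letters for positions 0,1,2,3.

Answer: W B W B

Derivation:
After move 1 (R): R=RRRR U=WGWG F=GYGY D=YBYB B=WBWB
After move 2 (U): U=WWGG F=RRGY R=WBRR B=OOWB L=GYOO
After move 3 (U): U=GWGW F=WBGY R=OORR B=GYWB L=RROO
After move 4 (R): R=RORO U=GBGY F=WBGB D=YWYG B=WYWB
After move 5 (U'): U=BYGG F=RRGB R=WBRO B=ROWB L=WYOO
After move 6 (U'): U=YGBG F=WYGB R=RRRO B=WBWB L=ROOO
After move 7 (F'): F=YBWG U=YGRR R=WRYO D=OOYG L=RGOB
Query: B face = WBWB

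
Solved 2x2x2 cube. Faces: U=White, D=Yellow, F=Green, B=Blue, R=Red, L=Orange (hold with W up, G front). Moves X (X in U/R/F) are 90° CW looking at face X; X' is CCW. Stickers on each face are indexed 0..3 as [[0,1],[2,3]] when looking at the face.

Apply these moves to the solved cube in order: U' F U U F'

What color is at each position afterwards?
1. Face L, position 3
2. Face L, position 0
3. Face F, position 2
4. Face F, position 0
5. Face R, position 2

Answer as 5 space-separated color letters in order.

Answer: W W R R R

Derivation:
After move 1 (U'): U=WWWW F=OOGG R=GGRR B=RRBB L=BBOO
After move 2 (F): F=GOGO U=WWOB R=WGWR D=RGYY L=BYOY
After move 3 (U): U=OWBW F=WGGO R=RRWR B=BYBB L=GOOY
After move 4 (U): U=BOWW F=RRGO R=BYWR B=GOBB L=WGOY
After move 5 (F'): F=RORG U=BOBW R=GYRR D=GYYY L=WWOW
Query 1: L[3] = W
Query 2: L[0] = W
Query 3: F[2] = R
Query 4: F[0] = R
Query 5: R[2] = R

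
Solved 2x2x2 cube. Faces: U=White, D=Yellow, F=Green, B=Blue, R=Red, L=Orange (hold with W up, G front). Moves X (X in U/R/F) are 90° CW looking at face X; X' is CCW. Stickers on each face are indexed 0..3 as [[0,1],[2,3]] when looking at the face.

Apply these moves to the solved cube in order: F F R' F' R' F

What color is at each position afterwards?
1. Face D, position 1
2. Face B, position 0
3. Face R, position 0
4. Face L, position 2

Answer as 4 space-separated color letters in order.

Answer: R G R O

Derivation:
After move 1 (F): F=GGGG U=WWOO R=WRWR D=RRYY L=OYOY
After move 2 (F): F=GGGG U=WWYY R=OROR D=WWYY L=OROR
After move 3 (R'): R=RROO U=WBYB F=GWGY D=WGYG B=YBWB
After move 4 (F'): F=WYGG U=WBRO R=GRWO D=RRYG L=OBOY
After move 5 (R'): R=ROGW U=WWRY F=WBGO D=RYYG B=GBRB
After move 6 (F): F=GWOB U=WWYB R=ROYW D=GRYG L=OROY
Query 1: D[1] = R
Query 2: B[0] = G
Query 3: R[0] = R
Query 4: L[2] = O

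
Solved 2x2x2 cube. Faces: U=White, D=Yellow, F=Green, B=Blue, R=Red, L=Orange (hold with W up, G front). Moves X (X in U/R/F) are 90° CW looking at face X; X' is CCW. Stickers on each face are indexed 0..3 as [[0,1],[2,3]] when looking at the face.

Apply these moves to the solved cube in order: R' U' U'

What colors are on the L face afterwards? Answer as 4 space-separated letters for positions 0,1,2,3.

Answer: R R O O

Derivation:
After move 1 (R'): R=RRRR U=WBWB F=GWGW D=YGYG B=YBYB
After move 2 (U'): U=BBWW F=OOGW R=GWRR B=RRYB L=YBOO
After move 3 (U'): U=BWBW F=YBGW R=OORR B=GWYB L=RROO
Query: L face = RROO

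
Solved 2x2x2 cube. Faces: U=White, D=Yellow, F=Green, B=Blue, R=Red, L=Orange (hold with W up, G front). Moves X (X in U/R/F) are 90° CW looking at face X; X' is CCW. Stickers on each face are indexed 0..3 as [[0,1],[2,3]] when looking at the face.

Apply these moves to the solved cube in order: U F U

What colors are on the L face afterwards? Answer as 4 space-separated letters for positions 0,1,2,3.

Answer: G R O Y

Derivation:
After move 1 (U): U=WWWW F=RRGG R=BBRR B=OOBB L=GGOO
After move 2 (F): F=GRGR U=WWOG R=WBWR D=RBYY L=GYOY
After move 3 (U): U=OWGW F=WBGR R=OOWR B=GYBB L=GROY
Query: L face = GROY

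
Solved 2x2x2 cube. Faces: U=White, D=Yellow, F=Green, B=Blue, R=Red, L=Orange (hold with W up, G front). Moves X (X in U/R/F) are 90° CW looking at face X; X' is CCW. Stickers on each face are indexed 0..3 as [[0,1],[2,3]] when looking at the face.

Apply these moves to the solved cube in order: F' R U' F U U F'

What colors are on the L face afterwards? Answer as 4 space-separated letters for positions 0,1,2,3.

Answer: W G O G

Derivation:
After move 1 (F'): F=GGGG U=WWRR R=YRYR D=OOYY L=OWOW
After move 2 (R): R=YYRR U=WGRG F=GOGY D=OBYB B=RBWB
After move 3 (U'): U=GGWR F=OWGY R=GORR B=YYWB L=RBOW
After move 4 (F): F=GOYW U=GGWB R=WORR D=RGYB L=ROOB
After move 5 (U): U=WGBG F=WOYW R=YYRR B=ROWB L=GOOB
After move 6 (U): U=BWGG F=YYYW R=RORR B=GOWB L=WOOB
After move 7 (F'): F=YWYY U=BWRR R=GORR D=OBYB L=WGOG
Query: L face = WGOG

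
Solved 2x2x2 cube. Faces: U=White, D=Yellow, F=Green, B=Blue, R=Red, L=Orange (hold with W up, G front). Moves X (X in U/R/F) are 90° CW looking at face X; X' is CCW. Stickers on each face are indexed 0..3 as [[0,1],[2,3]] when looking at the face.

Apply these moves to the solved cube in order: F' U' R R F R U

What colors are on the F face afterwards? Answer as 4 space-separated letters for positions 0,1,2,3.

Answer: Y W Y R

Derivation:
After move 1 (F'): F=GGGG U=WWRR R=YRYR D=OOYY L=OWOW
After move 2 (U'): U=WRWR F=OWGG R=GGYR B=YRBB L=BBOW
After move 3 (R): R=YGRG U=WWWG F=OOGY D=OBYY B=RRRB
After move 4 (R): R=RYGG U=WOWY F=OBGY D=ORYR B=GRWB
After move 5 (F): F=GOYB U=WOWB R=WYYG D=GRYR L=BOOR
After move 6 (R): R=YWGY U=WOWB F=GRYR D=GWYG B=BROB
After move 7 (U): U=WWBO F=YWYR R=BRGY B=BOOB L=GROR
Query: F face = YWYR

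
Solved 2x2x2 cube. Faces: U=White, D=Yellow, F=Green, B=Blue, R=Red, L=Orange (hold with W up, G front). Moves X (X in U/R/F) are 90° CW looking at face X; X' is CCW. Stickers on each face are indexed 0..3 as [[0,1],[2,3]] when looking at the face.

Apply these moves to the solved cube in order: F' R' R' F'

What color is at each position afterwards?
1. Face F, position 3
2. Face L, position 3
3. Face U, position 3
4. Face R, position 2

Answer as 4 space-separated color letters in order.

Answer: G R R O

Derivation:
After move 1 (F'): F=GGGG U=WWRR R=YRYR D=OOYY L=OWOW
After move 2 (R'): R=RRYY U=WBRB F=GWGR D=OGYG B=YBOB
After move 3 (R'): R=RYRY U=WORY F=GBGB D=OWYR B=GBGB
After move 4 (F'): F=BBGG U=WORR R=WYOY D=WWYR L=OYOR
Query 1: F[3] = G
Query 2: L[3] = R
Query 3: U[3] = R
Query 4: R[2] = O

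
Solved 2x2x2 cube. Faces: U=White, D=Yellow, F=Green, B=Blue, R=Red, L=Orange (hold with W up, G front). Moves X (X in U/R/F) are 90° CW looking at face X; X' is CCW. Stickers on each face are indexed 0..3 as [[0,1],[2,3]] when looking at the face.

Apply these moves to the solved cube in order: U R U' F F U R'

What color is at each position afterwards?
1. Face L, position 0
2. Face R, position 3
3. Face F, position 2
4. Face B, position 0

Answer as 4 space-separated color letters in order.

Answer: Y O G O

Derivation:
After move 1 (U): U=WWWW F=RRGG R=BBRR B=OOBB L=GGOO
After move 2 (R): R=RBRB U=WRWG F=RYGY D=YBYO B=WOWB
After move 3 (U'): U=RGWW F=GGGY R=RYRB B=RBWB L=WOOO
After move 4 (F): F=GGYG U=RGOO R=WYWB D=RRYO L=WYOB
After move 5 (F): F=YGGG U=RGBY R=OYOB D=WWYO L=WROR
After move 6 (U): U=BRYG F=OYGG R=RBOB B=WRWB L=YGOR
After move 7 (R'): R=BBRO U=BWYW F=ORGG D=WYYG B=ORWB
Query 1: L[0] = Y
Query 2: R[3] = O
Query 3: F[2] = G
Query 4: B[0] = O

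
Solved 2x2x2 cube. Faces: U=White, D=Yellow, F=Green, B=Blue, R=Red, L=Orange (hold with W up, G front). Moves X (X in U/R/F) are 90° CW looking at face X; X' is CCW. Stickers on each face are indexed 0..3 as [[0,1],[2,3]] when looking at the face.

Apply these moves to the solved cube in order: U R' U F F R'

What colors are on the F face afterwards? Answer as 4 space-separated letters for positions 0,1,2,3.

After move 1 (U): U=WWWW F=RRGG R=BBRR B=OOBB L=GGOO
After move 2 (R'): R=BRBR U=WBWO F=RWGW D=YRYG B=YOYB
After move 3 (U): U=WWOB F=BRGW R=YOBR B=GGYB L=RWOO
After move 4 (F): F=GBWR U=WWOW R=OOBR D=BYYG L=RYOR
After move 5 (F): F=WGRB U=WWRY R=OOWR D=BOYG L=RBOY
After move 6 (R'): R=OROW U=WYRG F=WWRY D=BGYB B=GGOB
Query: F face = WWRY

Answer: W W R Y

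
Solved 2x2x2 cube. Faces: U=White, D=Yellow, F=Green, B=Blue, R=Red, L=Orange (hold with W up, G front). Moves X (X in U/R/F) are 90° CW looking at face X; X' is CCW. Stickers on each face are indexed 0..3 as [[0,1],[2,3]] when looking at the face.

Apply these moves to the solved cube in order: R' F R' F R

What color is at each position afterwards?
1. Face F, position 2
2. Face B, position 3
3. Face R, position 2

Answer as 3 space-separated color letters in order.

After move 1 (R'): R=RRRR U=WBWB F=GWGW D=YGYG B=YBYB
After move 2 (F): F=GGWW U=WBOO R=WRBR D=RRYG L=OYOG
After move 3 (R'): R=RRWB U=WYOY F=GBWO D=RGYW B=GBRB
After move 4 (F): F=WGOB U=WYGY R=ORYB D=WRYW L=OROG
After move 5 (R): R=YOBR U=WGGB F=WROW D=WRYG B=YBYB
Query 1: F[2] = O
Query 2: B[3] = B
Query 3: R[2] = B

Answer: O B B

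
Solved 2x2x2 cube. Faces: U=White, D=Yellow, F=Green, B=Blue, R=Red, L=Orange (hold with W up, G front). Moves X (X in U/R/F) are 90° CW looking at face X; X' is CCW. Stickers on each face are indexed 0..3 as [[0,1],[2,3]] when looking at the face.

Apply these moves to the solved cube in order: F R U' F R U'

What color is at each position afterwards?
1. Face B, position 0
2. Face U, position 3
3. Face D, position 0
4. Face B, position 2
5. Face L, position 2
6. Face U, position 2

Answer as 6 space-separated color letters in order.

Answer: O Y R G O G

Derivation:
After move 1 (F): F=GGGG U=WWOO R=WRWR D=RRYY L=OYOY
After move 2 (R): R=WWRR U=WGOG F=GRGY D=RBYB B=OBWB
After move 3 (U'): U=GGWO F=OYGY R=GRRR B=WWWB L=OBOY
After move 4 (F): F=GOYY U=GGYB R=WROR D=RGYB L=OROB
After move 5 (R): R=OWRR U=GOYY F=GGYB D=RWYW B=BWGB
After move 6 (U'): U=OYGY F=ORYB R=GGRR B=OWGB L=BWOB
Query 1: B[0] = O
Query 2: U[3] = Y
Query 3: D[0] = R
Query 4: B[2] = G
Query 5: L[2] = O
Query 6: U[2] = G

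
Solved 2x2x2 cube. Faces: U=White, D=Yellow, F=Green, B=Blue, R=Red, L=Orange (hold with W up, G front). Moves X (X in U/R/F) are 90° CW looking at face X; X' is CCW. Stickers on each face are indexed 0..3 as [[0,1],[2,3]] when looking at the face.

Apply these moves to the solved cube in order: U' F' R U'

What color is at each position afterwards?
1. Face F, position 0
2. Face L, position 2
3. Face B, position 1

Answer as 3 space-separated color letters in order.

After move 1 (U'): U=WWWW F=OOGG R=GGRR B=RRBB L=BBOO
After move 2 (F'): F=OGOG U=WWGR R=YGYR D=BOYY L=BWOW
After move 3 (R): R=YYRG U=WGGG F=OOOY D=BBYR B=RRWB
After move 4 (U'): U=GGWG F=BWOY R=OORG B=YYWB L=RROW
Query 1: F[0] = B
Query 2: L[2] = O
Query 3: B[1] = Y

Answer: B O Y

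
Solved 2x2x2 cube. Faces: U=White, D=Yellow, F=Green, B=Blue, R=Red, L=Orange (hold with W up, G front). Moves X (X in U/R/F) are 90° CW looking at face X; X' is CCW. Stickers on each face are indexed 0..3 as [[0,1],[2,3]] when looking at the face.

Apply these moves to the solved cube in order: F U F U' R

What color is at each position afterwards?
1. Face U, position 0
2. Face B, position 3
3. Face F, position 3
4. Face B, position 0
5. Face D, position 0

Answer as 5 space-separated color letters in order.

After move 1 (F): F=GGGG U=WWOO R=WRWR D=RRYY L=OYOY
After move 2 (U): U=OWOW F=WRGG R=BBWR B=OYBB L=GGOY
After move 3 (F): F=GWGR U=OWYG R=OBWR D=WBYY L=GROR
After move 4 (U'): U=WGOY F=GRGR R=GWWR B=OBBB L=OYOR
After move 5 (R): R=WGRW U=WROR F=GBGY D=WBYO B=YBGB
Query 1: U[0] = W
Query 2: B[3] = B
Query 3: F[3] = Y
Query 4: B[0] = Y
Query 5: D[0] = W

Answer: W B Y Y W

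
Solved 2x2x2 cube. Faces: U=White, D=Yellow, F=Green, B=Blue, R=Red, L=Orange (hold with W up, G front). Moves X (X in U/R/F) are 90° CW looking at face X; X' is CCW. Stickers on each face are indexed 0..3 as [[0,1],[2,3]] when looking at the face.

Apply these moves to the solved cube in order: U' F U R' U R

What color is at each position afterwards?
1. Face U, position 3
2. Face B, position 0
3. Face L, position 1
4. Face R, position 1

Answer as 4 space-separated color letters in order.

Answer: W B W Y

Derivation:
After move 1 (U'): U=WWWW F=OOGG R=GGRR B=RRBB L=BBOO
After move 2 (F): F=GOGO U=WWOB R=WGWR D=RGYY L=BYOY
After move 3 (U): U=OWBW F=WGGO R=RRWR B=BYBB L=GOOY
After move 4 (R'): R=RRRW U=OBBB F=WWGW D=RGYO B=YYGB
After move 5 (U): U=BOBB F=RRGW R=YYRW B=GOGB L=WWOY
After move 6 (R): R=RYWY U=BRBW F=RGGO D=RGYG B=BOOB
Query 1: U[3] = W
Query 2: B[0] = B
Query 3: L[1] = W
Query 4: R[1] = Y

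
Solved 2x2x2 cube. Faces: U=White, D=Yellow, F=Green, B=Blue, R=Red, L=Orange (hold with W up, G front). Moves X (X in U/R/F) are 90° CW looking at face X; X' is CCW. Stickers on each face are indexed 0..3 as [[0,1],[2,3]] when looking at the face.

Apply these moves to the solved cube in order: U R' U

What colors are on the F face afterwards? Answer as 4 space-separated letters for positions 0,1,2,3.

Answer: B R G W

Derivation:
After move 1 (U): U=WWWW F=RRGG R=BBRR B=OOBB L=GGOO
After move 2 (R'): R=BRBR U=WBWO F=RWGW D=YRYG B=YOYB
After move 3 (U): U=WWOB F=BRGW R=YOBR B=GGYB L=RWOO
Query: F face = BRGW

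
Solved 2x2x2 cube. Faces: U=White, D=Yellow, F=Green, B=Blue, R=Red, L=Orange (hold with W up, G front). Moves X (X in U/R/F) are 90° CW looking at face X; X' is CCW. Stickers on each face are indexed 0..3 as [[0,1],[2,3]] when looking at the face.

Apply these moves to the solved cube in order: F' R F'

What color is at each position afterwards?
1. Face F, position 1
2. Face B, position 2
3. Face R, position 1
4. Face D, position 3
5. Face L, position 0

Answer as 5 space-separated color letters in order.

After move 1 (F'): F=GGGG U=WWRR R=YRYR D=OOYY L=OWOW
After move 2 (R): R=YYRR U=WGRG F=GOGY D=OBYB B=RBWB
After move 3 (F'): F=OYGG U=WGYR R=BYOR D=WWYB L=OGOR
Query 1: F[1] = Y
Query 2: B[2] = W
Query 3: R[1] = Y
Query 4: D[3] = B
Query 5: L[0] = O

Answer: Y W Y B O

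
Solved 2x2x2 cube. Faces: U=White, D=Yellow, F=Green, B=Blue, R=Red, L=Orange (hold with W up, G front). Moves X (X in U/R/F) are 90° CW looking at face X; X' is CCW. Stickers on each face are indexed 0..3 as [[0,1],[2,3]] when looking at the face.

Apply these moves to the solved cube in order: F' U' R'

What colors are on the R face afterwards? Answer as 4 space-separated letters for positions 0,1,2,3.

Answer: G R G Y

Derivation:
After move 1 (F'): F=GGGG U=WWRR R=YRYR D=OOYY L=OWOW
After move 2 (U'): U=WRWR F=OWGG R=GGYR B=YRBB L=BBOW
After move 3 (R'): R=GRGY U=WBWY F=ORGR D=OWYG B=YROB
Query: R face = GRGY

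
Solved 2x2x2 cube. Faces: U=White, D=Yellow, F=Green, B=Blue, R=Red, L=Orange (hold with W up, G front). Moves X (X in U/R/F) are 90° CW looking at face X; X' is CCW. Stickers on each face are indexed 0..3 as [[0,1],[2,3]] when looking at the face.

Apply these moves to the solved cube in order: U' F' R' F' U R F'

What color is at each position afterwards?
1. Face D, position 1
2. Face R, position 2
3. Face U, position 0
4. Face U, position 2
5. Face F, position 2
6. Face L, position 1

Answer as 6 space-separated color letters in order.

Answer: G W G B G O

Derivation:
After move 1 (U'): U=WWWW F=OOGG R=GGRR B=RRBB L=BBOO
After move 2 (F'): F=OGOG U=WWGR R=YGYR D=BOYY L=BWOW
After move 3 (R'): R=GRYY U=WBGR F=OWOR D=BGYG B=YROB
After move 4 (F'): F=WROO U=WBGY R=GRBY D=WWYG L=BROG
After move 5 (U): U=GWYB F=GROO R=YRBY B=BROB L=WROG
After move 6 (R): R=BYYR U=GRYO F=GWOG D=WOYB B=BRWB
After move 7 (F'): F=WGGO U=GRBY R=OYWR D=RGYB L=WOOY
Query 1: D[1] = G
Query 2: R[2] = W
Query 3: U[0] = G
Query 4: U[2] = B
Query 5: F[2] = G
Query 6: L[1] = O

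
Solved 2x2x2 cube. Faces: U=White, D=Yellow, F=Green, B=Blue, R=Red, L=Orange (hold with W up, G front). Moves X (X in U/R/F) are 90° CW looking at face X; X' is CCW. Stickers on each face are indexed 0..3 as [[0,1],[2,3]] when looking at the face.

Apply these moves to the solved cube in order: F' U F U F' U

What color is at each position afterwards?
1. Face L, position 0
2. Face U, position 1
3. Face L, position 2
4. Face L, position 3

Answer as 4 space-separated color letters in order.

After move 1 (F'): F=GGGG U=WWRR R=YRYR D=OOYY L=OWOW
After move 2 (U): U=RWRW F=YRGG R=BBYR B=OWBB L=GGOW
After move 3 (F): F=GYGR U=RWWG R=RBWR D=YBYY L=GOOO
After move 4 (U): U=WRGW F=RBGR R=OWWR B=GOBB L=GYOO
After move 5 (F'): F=BRRG U=WROW R=BWYR D=YOYY L=GWOG
After move 6 (U): U=OWWR F=BWRG R=GOYR B=GWBB L=BROG
Query 1: L[0] = B
Query 2: U[1] = W
Query 3: L[2] = O
Query 4: L[3] = G

Answer: B W O G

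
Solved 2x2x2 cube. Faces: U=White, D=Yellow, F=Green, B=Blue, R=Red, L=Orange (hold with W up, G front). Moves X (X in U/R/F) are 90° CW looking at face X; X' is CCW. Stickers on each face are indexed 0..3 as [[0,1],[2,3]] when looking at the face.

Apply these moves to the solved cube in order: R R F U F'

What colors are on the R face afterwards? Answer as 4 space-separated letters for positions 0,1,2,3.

Answer: R B R R

Derivation:
After move 1 (R): R=RRRR U=WGWG F=GYGY D=YBYB B=WBWB
After move 2 (R): R=RRRR U=WYWY F=GBGB D=YWYW B=GBGB
After move 3 (F): F=GGBB U=WYOO R=WRYR D=RRYW L=OYOW
After move 4 (U): U=OWOY F=WRBB R=GBYR B=OYGB L=GGOW
After move 5 (F'): F=RBWB U=OWGY R=RBRR D=GWYW L=GYOO
Query: R face = RBRR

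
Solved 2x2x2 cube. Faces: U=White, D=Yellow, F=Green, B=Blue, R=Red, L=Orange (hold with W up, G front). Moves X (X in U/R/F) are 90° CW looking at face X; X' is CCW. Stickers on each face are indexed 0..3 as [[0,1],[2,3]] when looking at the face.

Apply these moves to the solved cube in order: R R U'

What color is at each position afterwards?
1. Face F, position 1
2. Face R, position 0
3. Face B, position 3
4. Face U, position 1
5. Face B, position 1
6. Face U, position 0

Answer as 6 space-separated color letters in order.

After move 1 (R): R=RRRR U=WGWG F=GYGY D=YBYB B=WBWB
After move 2 (R): R=RRRR U=WYWY F=GBGB D=YWYW B=GBGB
After move 3 (U'): U=YYWW F=OOGB R=GBRR B=RRGB L=GBOO
Query 1: F[1] = O
Query 2: R[0] = G
Query 3: B[3] = B
Query 4: U[1] = Y
Query 5: B[1] = R
Query 6: U[0] = Y

Answer: O G B Y R Y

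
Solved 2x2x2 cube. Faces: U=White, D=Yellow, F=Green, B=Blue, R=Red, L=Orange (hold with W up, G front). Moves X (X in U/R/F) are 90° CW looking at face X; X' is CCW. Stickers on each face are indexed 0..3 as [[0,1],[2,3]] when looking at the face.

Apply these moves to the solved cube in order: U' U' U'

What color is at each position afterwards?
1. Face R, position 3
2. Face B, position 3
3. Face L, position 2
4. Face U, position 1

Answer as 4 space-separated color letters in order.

After move 1 (U'): U=WWWW F=OOGG R=GGRR B=RRBB L=BBOO
After move 2 (U'): U=WWWW F=BBGG R=OORR B=GGBB L=RROO
After move 3 (U'): U=WWWW F=RRGG R=BBRR B=OOBB L=GGOO
Query 1: R[3] = R
Query 2: B[3] = B
Query 3: L[2] = O
Query 4: U[1] = W

Answer: R B O W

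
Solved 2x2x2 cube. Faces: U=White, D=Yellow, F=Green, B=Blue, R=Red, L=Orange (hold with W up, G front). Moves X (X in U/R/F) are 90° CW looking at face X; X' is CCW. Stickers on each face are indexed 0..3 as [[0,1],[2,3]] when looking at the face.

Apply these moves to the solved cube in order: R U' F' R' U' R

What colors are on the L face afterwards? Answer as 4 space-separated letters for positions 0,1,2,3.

Answer: B R O W

Derivation:
After move 1 (R): R=RRRR U=WGWG F=GYGY D=YBYB B=WBWB
After move 2 (U'): U=GGWW F=OOGY R=GYRR B=RRWB L=WBOO
After move 3 (F'): F=OYOG U=GGGR R=BYYR D=BOYB L=WWOW
After move 4 (R'): R=YRBY U=GWGR F=OGOR D=BYYG B=BROB
After move 5 (U'): U=WRGG F=WWOR R=OGBY B=YROB L=BROW
After move 6 (R): R=BOYG U=WWGR F=WYOG D=BOYY B=GRRB
Query: L face = BROW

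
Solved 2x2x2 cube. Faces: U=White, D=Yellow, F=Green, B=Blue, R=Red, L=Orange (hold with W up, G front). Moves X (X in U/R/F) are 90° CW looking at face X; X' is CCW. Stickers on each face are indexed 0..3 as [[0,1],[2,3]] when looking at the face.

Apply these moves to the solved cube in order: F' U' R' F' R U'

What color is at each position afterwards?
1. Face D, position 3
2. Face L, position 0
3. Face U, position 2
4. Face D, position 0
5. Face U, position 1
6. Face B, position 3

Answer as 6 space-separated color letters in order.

After move 1 (F'): F=GGGG U=WWRR R=YRYR D=OOYY L=OWOW
After move 2 (U'): U=WRWR F=OWGG R=GGYR B=YRBB L=BBOW
After move 3 (R'): R=GRGY U=WBWY F=ORGR D=OWYG B=YROB
After move 4 (F'): F=RROG U=WBGG R=WROY D=BWYG L=BYOW
After move 5 (R): R=OWYR U=WRGG F=RWOG D=BOYY B=GRBB
After move 6 (U'): U=RGWG F=BYOG R=RWYR B=OWBB L=GROW
Query 1: D[3] = Y
Query 2: L[0] = G
Query 3: U[2] = W
Query 4: D[0] = B
Query 5: U[1] = G
Query 6: B[3] = B

Answer: Y G W B G B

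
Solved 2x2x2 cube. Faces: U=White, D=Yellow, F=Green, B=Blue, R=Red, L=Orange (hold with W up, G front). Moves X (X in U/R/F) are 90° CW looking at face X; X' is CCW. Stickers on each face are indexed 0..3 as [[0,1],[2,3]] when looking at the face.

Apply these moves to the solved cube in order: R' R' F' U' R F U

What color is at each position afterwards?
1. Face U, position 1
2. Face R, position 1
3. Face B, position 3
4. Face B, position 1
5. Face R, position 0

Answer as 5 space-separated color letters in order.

Answer: Y R B O R

Derivation:
After move 1 (R'): R=RRRR U=WBWB F=GWGW D=YGYG B=YBYB
After move 2 (R'): R=RRRR U=WYWY F=GBGB D=YWYW B=GBGB
After move 3 (F'): F=BBGG U=WYRR R=WRYR D=OOYW L=OYOW
After move 4 (U'): U=YRWR F=OYGG R=BBYR B=WRGB L=GBOW
After move 5 (R): R=YBRB U=YYWG F=OOGW D=OGYW B=RRRB
After move 6 (F): F=GOWO U=YYWB R=WBGB D=RYYW L=GOOG
After move 7 (U): U=WYBY F=WBWO R=RRGB B=GORB L=GOOG
Query 1: U[1] = Y
Query 2: R[1] = R
Query 3: B[3] = B
Query 4: B[1] = O
Query 5: R[0] = R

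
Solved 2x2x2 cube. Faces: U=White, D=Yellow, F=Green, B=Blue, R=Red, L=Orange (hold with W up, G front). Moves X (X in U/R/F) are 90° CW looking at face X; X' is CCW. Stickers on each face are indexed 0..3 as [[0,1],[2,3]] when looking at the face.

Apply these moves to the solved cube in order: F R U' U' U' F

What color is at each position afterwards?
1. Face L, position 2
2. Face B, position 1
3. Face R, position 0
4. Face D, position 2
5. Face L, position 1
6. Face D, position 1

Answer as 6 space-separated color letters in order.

Answer: O Y G Y R O

Derivation:
After move 1 (F): F=GGGG U=WWOO R=WRWR D=RRYY L=OYOY
After move 2 (R): R=WWRR U=WGOG F=GRGY D=RBYB B=OBWB
After move 3 (U'): U=GGWO F=OYGY R=GRRR B=WWWB L=OBOY
After move 4 (U'): U=GOGW F=OBGY R=OYRR B=GRWB L=WWOY
After move 5 (U'): U=OWGG F=WWGY R=OBRR B=OYWB L=GROY
After move 6 (F): F=GWYW U=OWYR R=GBGR D=ROYB L=GROB
Query 1: L[2] = O
Query 2: B[1] = Y
Query 3: R[0] = G
Query 4: D[2] = Y
Query 5: L[1] = R
Query 6: D[1] = O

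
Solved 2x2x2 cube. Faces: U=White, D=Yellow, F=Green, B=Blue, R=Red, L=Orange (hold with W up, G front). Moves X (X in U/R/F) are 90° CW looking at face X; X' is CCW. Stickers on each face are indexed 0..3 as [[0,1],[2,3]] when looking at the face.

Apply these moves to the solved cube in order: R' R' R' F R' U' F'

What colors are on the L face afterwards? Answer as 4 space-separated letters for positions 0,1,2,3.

After move 1 (R'): R=RRRR U=WBWB F=GWGW D=YGYG B=YBYB
After move 2 (R'): R=RRRR U=WYWY F=GBGB D=YWYW B=GBGB
After move 3 (R'): R=RRRR U=WGWG F=GYGY D=YBYB B=WBWB
After move 4 (F): F=GGYY U=WGOO R=WRGR D=RRYB L=OYOB
After move 5 (R'): R=RRWG U=WWOW F=GGYO D=RGYY B=BBRB
After move 6 (U'): U=WWWO F=OYYO R=GGWG B=RRRB L=BBOB
After move 7 (F'): F=YOOY U=WWGW R=GGRG D=BBYY L=BOOW
Query: L face = BOOW

Answer: B O O W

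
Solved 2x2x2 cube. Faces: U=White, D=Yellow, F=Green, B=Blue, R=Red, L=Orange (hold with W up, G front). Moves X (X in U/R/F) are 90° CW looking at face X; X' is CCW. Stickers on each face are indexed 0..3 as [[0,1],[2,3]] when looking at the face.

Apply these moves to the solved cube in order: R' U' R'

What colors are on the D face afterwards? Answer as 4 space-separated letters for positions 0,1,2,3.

After move 1 (R'): R=RRRR U=WBWB F=GWGW D=YGYG B=YBYB
After move 2 (U'): U=BBWW F=OOGW R=GWRR B=RRYB L=YBOO
After move 3 (R'): R=WRGR U=BYWR F=OBGW D=YOYW B=GRGB
Query: D face = YOYW

Answer: Y O Y W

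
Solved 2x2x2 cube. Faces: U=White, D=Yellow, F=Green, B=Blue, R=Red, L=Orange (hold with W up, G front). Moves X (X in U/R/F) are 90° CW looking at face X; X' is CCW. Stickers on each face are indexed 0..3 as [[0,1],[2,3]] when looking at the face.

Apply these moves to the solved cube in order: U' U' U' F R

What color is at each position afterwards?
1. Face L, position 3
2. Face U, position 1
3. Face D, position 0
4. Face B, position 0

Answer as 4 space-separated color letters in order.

Answer: Y R R G

Derivation:
After move 1 (U'): U=WWWW F=OOGG R=GGRR B=RRBB L=BBOO
After move 2 (U'): U=WWWW F=BBGG R=OORR B=GGBB L=RROO
After move 3 (U'): U=WWWW F=RRGG R=BBRR B=OOBB L=GGOO
After move 4 (F): F=GRGR U=WWOG R=WBWR D=RBYY L=GYOY
After move 5 (R): R=WWRB U=WROR F=GBGY D=RBYO B=GOWB
Query 1: L[3] = Y
Query 2: U[1] = R
Query 3: D[0] = R
Query 4: B[0] = G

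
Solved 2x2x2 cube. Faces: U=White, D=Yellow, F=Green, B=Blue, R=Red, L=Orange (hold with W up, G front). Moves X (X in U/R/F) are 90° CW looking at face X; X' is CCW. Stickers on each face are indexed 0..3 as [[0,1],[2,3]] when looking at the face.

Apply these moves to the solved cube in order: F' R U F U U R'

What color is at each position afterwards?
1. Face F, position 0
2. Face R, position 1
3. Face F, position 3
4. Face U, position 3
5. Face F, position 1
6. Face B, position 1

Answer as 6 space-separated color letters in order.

After move 1 (F'): F=GGGG U=WWRR R=YRYR D=OOYY L=OWOW
After move 2 (R): R=YYRR U=WGRG F=GOGY D=OBYB B=RBWB
After move 3 (U): U=RWGG F=YYGY R=RBRR B=OWWB L=GOOW
After move 4 (F): F=GYYY U=RWWO R=GBGR D=RRYB L=GOOB
After move 5 (U): U=WROW F=GBYY R=OWGR B=GOWB L=GYOB
After move 6 (U): U=OWWR F=OWYY R=GOGR B=GYWB L=GBOB
After move 7 (R'): R=ORGG U=OWWG F=OWYR D=RWYY B=BYRB
Query 1: F[0] = O
Query 2: R[1] = R
Query 3: F[3] = R
Query 4: U[3] = G
Query 5: F[1] = W
Query 6: B[1] = Y

Answer: O R R G W Y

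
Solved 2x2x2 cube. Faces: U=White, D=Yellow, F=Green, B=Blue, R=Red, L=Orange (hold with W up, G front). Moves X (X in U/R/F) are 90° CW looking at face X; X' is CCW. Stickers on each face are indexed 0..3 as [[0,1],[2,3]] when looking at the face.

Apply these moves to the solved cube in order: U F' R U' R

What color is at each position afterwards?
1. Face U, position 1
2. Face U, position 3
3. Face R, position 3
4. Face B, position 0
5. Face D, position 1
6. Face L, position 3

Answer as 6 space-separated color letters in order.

After move 1 (U): U=WWWW F=RRGG R=BBRR B=OOBB L=GGOO
After move 2 (F'): F=RGRG U=WWBR R=YBYR D=GOYY L=GWOW
After move 3 (R): R=YYRB U=WGBG F=RORY D=GBYO B=ROWB
After move 4 (U'): U=GGWB F=GWRY R=RORB B=YYWB L=ROOW
After move 5 (R): R=RRBO U=GWWY F=GBRO D=GWYY B=BYGB
Query 1: U[1] = W
Query 2: U[3] = Y
Query 3: R[3] = O
Query 4: B[0] = B
Query 5: D[1] = W
Query 6: L[3] = W

Answer: W Y O B W W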